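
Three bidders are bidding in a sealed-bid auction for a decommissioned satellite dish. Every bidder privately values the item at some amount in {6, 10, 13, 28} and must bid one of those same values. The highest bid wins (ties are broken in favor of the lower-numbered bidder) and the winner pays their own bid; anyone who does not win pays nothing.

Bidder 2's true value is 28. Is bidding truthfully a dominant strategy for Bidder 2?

No

Consider the case where Bidder 1 bids 6 and Bidder 3 bids 6.
Truthful bid 28: wins, pays 28, utility 28 - 28 = 0.
Bid 10 instead: wins, pays 10, utility 28 - 10 = 18.
Since 18 > 0, bidding 10 is strictly better here, so truthful bidding is not dominant.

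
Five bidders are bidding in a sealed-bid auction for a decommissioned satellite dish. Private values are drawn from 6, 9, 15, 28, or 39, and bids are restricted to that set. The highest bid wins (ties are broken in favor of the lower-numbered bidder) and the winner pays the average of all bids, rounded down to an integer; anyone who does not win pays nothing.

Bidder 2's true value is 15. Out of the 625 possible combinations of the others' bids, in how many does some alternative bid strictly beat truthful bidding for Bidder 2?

28

Others bid (6, 6, 6, 6): truth gives 8; bid 9 gives 9 > 8. Violating.
Others bid (6, 6, 6, 9): truth gives 7; bid 9 gives 8 > 7. Violating.
Others bid (6, 6, 6, 28): truth gives 0; bid 28 gives 1 > 0. Violating.
Others bid (6, 6, 9, 6): truth gives 7; bid 9 gives 8 > 7. Violating.
Others bid (6, 6, 6, 15): truth gives 6; no alternative beats it.
Others bid (6, 6, 6, 39): truth gives 0; no alternative beats it.
(Checking all 625 profiles: 28 have a profitable deviation, 597 do not.)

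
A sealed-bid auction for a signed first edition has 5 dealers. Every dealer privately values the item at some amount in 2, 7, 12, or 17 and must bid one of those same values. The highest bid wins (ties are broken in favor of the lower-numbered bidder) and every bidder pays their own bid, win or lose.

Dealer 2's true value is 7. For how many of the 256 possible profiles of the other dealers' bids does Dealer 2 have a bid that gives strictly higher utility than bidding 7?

Others bid (2, 2, 2, 12): truth gives -7; bid 2 gives -2 > -7. Violating.
Others bid (2, 2, 2, 17): truth gives -7; bid 2 gives -2 > -7. Violating.
Others bid (2, 2, 7, 12): truth gives -7; bid 2 gives -2 > -7. Violating.
Others bid (2, 2, 7, 17): truth gives -7; bid 2 gives -2 > -7. Violating.
Others bid (2, 2, 2, 2): truth gives 0; no alternative beats it.
Others bid (2, 2, 2, 7): truth gives 0; no alternative beats it.
(Checking all 256 profiles: 248 have a profitable deviation, 8 do not.)

248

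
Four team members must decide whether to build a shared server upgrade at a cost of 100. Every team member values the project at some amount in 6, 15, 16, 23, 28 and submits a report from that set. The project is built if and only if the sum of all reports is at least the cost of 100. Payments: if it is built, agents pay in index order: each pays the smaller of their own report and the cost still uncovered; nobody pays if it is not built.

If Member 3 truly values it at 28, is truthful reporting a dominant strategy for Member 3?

No

Consider the case where Member 1 reports 23, Member 2 reports 28 and Member 4 reports 28.
Truthful report 28: project built, pays 28, utility 28 - 28 = 0.
Report 23 instead: project built, pays 23, utility 28 - 23 = 5.
Since 5 > 0, reporting 23 is strictly better here, so truthful reporting is not dominant.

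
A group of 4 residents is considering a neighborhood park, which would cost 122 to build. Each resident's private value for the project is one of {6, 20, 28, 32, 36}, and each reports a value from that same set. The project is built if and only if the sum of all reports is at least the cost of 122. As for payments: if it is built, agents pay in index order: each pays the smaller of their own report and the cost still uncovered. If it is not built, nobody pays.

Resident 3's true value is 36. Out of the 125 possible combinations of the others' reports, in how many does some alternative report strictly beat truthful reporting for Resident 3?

26

Others report (20, 36, 36): truth gives 0; report 32 gives 4 > 0. Violating.
Others report (28, 28, 36): truth gives 0; report 32 gives 4 > 0. Violating.
Others report (28, 32, 32): truth gives 0; report 32 gives 4 > 0. Violating.
Others report (28, 32, 36): truth gives 0; report 28 gives 8 > 0. Violating.
Others report (6, 6, 6): truth gives 0; no alternative beats it.
Others report (6, 6, 20): truth gives 0; no alternative beats it.
(Checking all 125 profiles: 26 have a profitable deviation, 99 do not.)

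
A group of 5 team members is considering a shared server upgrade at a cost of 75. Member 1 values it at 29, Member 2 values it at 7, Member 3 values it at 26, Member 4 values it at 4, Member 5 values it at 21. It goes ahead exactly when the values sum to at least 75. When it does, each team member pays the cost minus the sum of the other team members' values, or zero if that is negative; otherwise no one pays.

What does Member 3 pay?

Total value 87 ≥ cost 75, so the project is built.
The other team members' values sum to 61.
Cost minus that sum is 75 - 61 = 14.

14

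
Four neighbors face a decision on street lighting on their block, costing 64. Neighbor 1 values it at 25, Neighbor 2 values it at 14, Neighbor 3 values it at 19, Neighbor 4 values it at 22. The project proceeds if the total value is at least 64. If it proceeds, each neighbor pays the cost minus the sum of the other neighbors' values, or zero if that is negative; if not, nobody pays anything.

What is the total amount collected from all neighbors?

Total value 80 ≥ cost 64, so it is built.
Neighbor 1: others sum to 55; max(0, 64 - 55) = 9.
Neighbor 2: others sum to 66; max(0, 64 - 66) = 0.
Neighbor 3: others sum to 61; max(0, 64 - 61) = 3.
Neighbor 4: others sum to 58; max(0, 64 - 58) = 6.
Total collected = 9 + 0 + 3 + 6 = 18.

18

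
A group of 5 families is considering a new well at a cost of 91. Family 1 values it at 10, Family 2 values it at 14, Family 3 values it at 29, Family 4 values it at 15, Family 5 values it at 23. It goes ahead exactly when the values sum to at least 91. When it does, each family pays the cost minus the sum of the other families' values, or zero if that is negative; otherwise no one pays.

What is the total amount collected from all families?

Total value 91 ≥ cost 91, so it is built.
Family 1: others sum to 81; max(0, 91 - 81) = 10.
Family 2: others sum to 77; max(0, 91 - 77) = 14.
Family 3: others sum to 62; max(0, 91 - 62) = 29.
Family 4: others sum to 76; max(0, 91 - 76) = 15.
Family 5: others sum to 68; max(0, 91 - 68) = 23.
Total collected = 10 + 14 + 29 + 15 + 23 = 91.

91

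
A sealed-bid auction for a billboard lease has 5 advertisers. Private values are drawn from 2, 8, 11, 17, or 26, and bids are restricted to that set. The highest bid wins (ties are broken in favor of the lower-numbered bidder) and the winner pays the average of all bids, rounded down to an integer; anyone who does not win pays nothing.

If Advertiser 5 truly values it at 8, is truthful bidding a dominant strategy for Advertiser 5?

No

Consider the case where Advertiser 1 bids 2, Advertiser 2 bids 2, Advertiser 3 bids 2 and Advertiser 4 bids 8.
Truthful bid 8: loses, pays 0, utility 0.
Bid 11 instead: wins, pays 5, utility 8 - 5 = 3.
Since 3 > 0, bidding 11 is strictly better here, so truthful bidding is not dominant.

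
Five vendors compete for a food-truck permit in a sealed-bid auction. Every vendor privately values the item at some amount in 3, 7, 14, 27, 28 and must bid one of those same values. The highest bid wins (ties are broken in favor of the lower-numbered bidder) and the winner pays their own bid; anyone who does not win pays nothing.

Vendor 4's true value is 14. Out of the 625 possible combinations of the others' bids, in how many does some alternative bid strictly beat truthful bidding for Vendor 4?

Others bid (3, 3, 3, 3): truth gives 0; bid 7 gives 7 > 0. Violating.
Others bid (3, 3, 3, 7): truth gives 0; bid 7 gives 7 > 0. Violating.
Others bid (3, 3, 3, 14): truth gives 0; no alternative beats it.
Others bid (3, 3, 3, 27): truth gives 0; no alternative beats it.
(Checking all 625 profiles: 2 have a profitable deviation, 623 do not.)

2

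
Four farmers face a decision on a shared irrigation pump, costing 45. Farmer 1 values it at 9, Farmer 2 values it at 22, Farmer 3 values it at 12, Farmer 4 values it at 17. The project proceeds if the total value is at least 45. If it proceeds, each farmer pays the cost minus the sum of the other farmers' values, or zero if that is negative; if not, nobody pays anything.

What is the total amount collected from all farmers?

Total value 60 ≥ cost 45, so it is built.
Farmer 1: others sum to 51; max(0, 45 - 51) = 0.
Farmer 2: others sum to 38; max(0, 45 - 38) = 7.
Farmer 3: others sum to 48; max(0, 45 - 48) = 0.
Farmer 4: others sum to 43; max(0, 45 - 43) = 2.
Total collected = 0 + 7 + 0 + 2 = 9.

9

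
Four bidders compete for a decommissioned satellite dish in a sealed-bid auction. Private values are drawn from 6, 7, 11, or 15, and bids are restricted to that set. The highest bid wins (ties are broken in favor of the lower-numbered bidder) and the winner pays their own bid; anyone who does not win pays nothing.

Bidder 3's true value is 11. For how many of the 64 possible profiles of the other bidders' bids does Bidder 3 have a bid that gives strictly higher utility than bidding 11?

2

Others bid (6, 6, 6): truth gives 0; bid 7 gives 4 > 0. Violating.
Others bid (6, 6, 7): truth gives 0; bid 7 gives 4 > 0. Violating.
Others bid (6, 6, 11): truth gives 0; no alternative beats it.
Others bid (6, 6, 15): truth gives 0; no alternative beats it.
(Checking all 64 profiles: 2 have a profitable deviation, 62 do not.)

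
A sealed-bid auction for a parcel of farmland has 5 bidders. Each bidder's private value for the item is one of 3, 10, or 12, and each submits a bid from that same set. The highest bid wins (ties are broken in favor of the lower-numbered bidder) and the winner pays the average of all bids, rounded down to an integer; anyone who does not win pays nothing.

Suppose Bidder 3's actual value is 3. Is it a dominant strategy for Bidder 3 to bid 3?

Check each profile of the others' bids and compare truth against every alternative bid.
Others bid (3, 3, 10, 10): truth gives 0, best alternative gives -4.
Others bid (3, 3, 3, 10): truth gives 0, best alternative gives -2.
Others bid (3, 3, 10, 3): truth gives 0, best alternative gives -2.
Others bid (3, 3, 3, 3): truth gives 0, best alternative gives -1.
Others bid (3, 3, 3, 12): truth gives 0, best alternative gives 0.
Others bid (3, 3, 10, 12): truth gives 0, best alternative gives 0.
(Remaining 75 profiles checked similarly; truth is weakly best in each.)
In every case the truthful bid is at least as good as any alternative, so it is a dominant strategy.

Yes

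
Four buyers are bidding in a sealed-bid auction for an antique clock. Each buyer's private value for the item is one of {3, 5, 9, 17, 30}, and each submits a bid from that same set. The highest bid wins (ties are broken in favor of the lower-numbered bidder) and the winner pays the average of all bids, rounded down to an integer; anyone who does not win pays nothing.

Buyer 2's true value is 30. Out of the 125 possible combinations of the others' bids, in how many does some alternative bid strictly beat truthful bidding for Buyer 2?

48

Others bid (3, 3, 3): truth gives 21; bid 5 gives 27 > 21. Violating.
Others bid (3, 3, 5): truth gives 20; bid 5 gives 26 > 20. Violating.
Others bid (3, 3, 9): truth gives 19; bid 9 gives 24 > 19. Violating.
Others bid (3, 3, 17): truth gives 17; bid 17 gives 20 > 17. Violating.
Others bid (3, 3, 30): truth gives 14; no alternative beats it.
Others bid (3, 5, 30): truth gives 13; no alternative beats it.
(Checking all 125 profiles: 48 have a profitable deviation, 77 do not.)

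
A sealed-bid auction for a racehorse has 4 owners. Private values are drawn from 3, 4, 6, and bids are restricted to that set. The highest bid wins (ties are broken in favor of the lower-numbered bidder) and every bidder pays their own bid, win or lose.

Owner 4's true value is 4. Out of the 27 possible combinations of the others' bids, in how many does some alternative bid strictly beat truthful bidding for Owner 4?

26

Others bid (3, 3, 4): truth gives -4; bid 6 gives -2 > -4. Violating.
Others bid (3, 3, 6): truth gives -4; bid 3 gives -3 > -4. Violating.
Others bid (3, 4, 3): truth gives -4; bid 6 gives -2 > -4. Violating.
Others bid (3, 4, 4): truth gives -4; bid 6 gives -2 > -4. Violating.
Others bid (3, 3, 3): truth gives 0; no alternative beats it.
(Checking all 27 profiles: 26 have a profitable deviation, 1 does not.)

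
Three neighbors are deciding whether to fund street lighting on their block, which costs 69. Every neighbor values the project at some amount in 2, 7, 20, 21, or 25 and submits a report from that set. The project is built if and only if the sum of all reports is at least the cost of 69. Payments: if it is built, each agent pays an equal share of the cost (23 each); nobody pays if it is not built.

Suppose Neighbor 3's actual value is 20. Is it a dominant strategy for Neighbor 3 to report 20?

No

Consider the case where Neighbor 1 reports 25 and Neighbor 2 reports 25.
Truthful report 20: project built, pays 23, utility 20 - 23 = -3.
Report 2 instead: project not built, utility 0.
Since 0 > -3, reporting 2 is strictly better here, so truthful reporting is not dominant.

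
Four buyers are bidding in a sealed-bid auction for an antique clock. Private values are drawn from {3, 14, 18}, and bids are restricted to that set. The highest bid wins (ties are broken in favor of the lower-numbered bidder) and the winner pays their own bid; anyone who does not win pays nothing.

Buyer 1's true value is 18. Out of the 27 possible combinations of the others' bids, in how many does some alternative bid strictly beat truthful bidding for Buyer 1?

8

Others bid (3, 3, 3): truth gives 0; bid 3 gives 15 > 0. Violating.
Others bid (3, 3, 14): truth gives 0; bid 14 gives 4 > 0. Violating.
Others bid (3, 14, 3): truth gives 0; bid 14 gives 4 > 0. Violating.
Others bid (3, 14, 14): truth gives 0; bid 14 gives 4 > 0. Violating.
Others bid (3, 3, 18): truth gives 0; no alternative beats it.
Others bid (3, 14, 18): truth gives 0; no alternative beats it.
(Checking all 27 profiles: 8 have a profitable deviation, 19 do not.)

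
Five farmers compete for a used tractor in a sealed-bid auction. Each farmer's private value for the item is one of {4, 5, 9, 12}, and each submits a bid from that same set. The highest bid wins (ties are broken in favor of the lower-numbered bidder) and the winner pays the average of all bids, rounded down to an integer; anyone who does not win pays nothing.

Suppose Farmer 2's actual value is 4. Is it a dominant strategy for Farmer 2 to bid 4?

Check each profile of the others' bids and compare truth against every alternative bid.
Others bid (4, 4, 4, 4): truth gives 0, best alternative gives 0.
Others bid (4, 4, 4, 5): truth gives 0, best alternative gives 0.
Others bid (4, 4, 4, 9): truth gives 0, best alternative gives 0.
Others bid (4, 4, 4, 12): truth gives 0, best alternative gives 0.
Others bid (4, 4, 5, 4): truth gives 0, best alternative gives 0.
Others bid (4, 4, 5, 5): truth gives 0, best alternative gives 0.
(Remaining 250 profiles checked similarly; truth is weakly best in each.)
In every case the truthful bid is at least as good as any alternative, so it is a dominant strategy.

Yes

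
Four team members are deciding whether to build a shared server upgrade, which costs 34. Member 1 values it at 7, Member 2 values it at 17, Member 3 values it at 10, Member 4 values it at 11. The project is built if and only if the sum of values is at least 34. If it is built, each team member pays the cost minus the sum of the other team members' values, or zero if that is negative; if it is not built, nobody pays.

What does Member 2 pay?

6

Total value 45 ≥ cost 34, so the project is built.
The other team members' values sum to 28.
Cost minus that sum is 34 - 28 = 6.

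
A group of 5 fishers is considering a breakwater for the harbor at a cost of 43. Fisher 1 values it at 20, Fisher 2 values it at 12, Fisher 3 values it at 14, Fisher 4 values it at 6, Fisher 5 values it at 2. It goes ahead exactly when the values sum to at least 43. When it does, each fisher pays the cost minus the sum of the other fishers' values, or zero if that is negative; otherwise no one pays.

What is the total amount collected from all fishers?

Total value 54 ≥ cost 43, so it is built.
Fisher 1: others sum to 34; max(0, 43 - 34) = 9.
Fisher 2: others sum to 42; max(0, 43 - 42) = 1.
Fisher 3: others sum to 40; max(0, 43 - 40) = 3.
Fisher 4: others sum to 48; max(0, 43 - 48) = 0.
Fisher 5: others sum to 52; max(0, 43 - 52) = 0.
Total collected = 9 + 1 + 3 + 0 + 0 = 13.

13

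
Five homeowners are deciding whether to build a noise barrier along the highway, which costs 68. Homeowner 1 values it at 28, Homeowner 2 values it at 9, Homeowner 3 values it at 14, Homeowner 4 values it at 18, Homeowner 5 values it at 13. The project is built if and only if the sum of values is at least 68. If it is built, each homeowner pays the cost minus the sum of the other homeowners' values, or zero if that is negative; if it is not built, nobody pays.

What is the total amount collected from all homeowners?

18

Total value 82 ≥ cost 68, so it is built.
Homeowner 1: others sum to 54; max(0, 68 - 54) = 14.
Homeowner 2: others sum to 73; max(0, 68 - 73) = 0.
Homeowner 3: others sum to 68; max(0, 68 - 68) = 0.
Homeowner 4: others sum to 64; max(0, 68 - 64) = 4.
Homeowner 5: others sum to 69; max(0, 68 - 69) = 0.
Total collected = 14 + 0 + 0 + 4 + 0 = 18.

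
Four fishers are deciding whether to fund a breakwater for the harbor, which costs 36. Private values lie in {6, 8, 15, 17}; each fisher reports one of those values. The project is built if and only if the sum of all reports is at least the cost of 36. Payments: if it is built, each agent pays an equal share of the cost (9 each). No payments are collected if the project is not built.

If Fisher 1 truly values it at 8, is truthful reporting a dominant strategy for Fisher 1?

Consider the case where Fisher 2 reports 6, Fisher 3 reports 6 and Fisher 4 reports 17.
Truthful report 8: project built, pays 9, utility 8 - 9 = -1.
Report 6 instead: project not built, utility 0.
Since 0 > -1, reporting 6 is strictly better here, so truthful reporting is not dominant.

No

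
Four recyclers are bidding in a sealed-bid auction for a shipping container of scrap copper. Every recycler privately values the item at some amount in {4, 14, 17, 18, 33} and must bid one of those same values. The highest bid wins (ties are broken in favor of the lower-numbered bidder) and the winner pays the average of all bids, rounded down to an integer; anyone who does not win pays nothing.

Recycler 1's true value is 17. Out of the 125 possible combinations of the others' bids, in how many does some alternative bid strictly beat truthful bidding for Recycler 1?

31

Others bid (4, 4, 4): truth gives 10; bid 4 gives 13 > 10. Violating.
Others bid (4, 4, 18): truth gives 0; bid 18 gives 6 > 0. Violating.
Others bid (4, 14, 14): truth gives 5; bid 14 gives 6 > 5. Violating.
Others bid (4, 14, 18): truth gives 0; bid 18 gives 4 > 0. Violating.
Others bid (4, 4, 14): truth gives 8; no alternative beats it.
Others bid (4, 4, 17): truth gives 7; no alternative beats it.
(Checking all 125 profiles: 31 have a profitable deviation, 94 do not.)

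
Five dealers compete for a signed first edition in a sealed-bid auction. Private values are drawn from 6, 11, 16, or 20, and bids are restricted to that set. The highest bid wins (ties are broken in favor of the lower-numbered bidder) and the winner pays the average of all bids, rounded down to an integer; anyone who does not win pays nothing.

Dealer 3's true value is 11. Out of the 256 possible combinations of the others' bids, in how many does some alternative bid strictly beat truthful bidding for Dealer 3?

11

Others bid (6, 6, 6, 16): truth gives 0; bid 16 gives 1 > 0. Violating.
Others bid (6, 6, 16, 6): truth gives 0; bid 16 gives 1 > 0. Violating.
Others bid (6, 11, 6, 6): truth gives 0; bid 16 gives 2 > 0. Violating.
Others bid (6, 11, 6, 11): truth gives 0; bid 16 gives 1 > 0. Violating.
Others bid (6, 6, 6, 6): truth gives 4; no alternative beats it.
Others bid (6, 6, 6, 11): truth gives 3; no alternative beats it.
(Checking all 256 profiles: 11 have a profitable deviation, 245 do not.)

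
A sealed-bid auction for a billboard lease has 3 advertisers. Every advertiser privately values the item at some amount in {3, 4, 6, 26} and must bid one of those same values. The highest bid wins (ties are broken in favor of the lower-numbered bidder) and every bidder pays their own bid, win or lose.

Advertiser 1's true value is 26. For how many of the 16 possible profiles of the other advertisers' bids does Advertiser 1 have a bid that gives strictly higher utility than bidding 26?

9

Others bid (3, 3): truth gives 0; bid 3 gives 23 > 0. Violating.
Others bid (3, 4): truth gives 0; bid 4 gives 22 > 0. Violating.
Others bid (3, 6): truth gives 0; bid 6 gives 20 > 0. Violating.
Others bid (4, 3): truth gives 0; bid 4 gives 22 > 0. Violating.
Others bid (3, 26): truth gives 0; no alternative beats it.
Others bid (4, 26): truth gives 0; no alternative beats it.
(Checking all 16 profiles: 9 have a profitable deviation, 7 do not.)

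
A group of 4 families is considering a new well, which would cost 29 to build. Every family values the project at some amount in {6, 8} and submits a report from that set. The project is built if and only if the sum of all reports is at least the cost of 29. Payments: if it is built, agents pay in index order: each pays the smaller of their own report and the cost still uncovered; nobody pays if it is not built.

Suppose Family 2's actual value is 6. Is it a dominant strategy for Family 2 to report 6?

Yes

Check each profile of the others' reports and compare truth against every alternative report.
Others report (6, 8, 8): truth gives 0, best alternative gives -2.
Others report (8, 6, 8): truth gives 0, best alternative gives -2.
Others report (8, 8, 6): truth gives 0, best alternative gives -2.
Others report (8, 8, 8): truth gives 0, best alternative gives -2.
Others report (6, 6, 6): truth gives 0, best alternative gives 0.
Others report (6, 6, 8): truth gives 0, best alternative gives 0.
(Remaining 2 profiles checked similarly; truth is weakly best in each.)
In every case the truthful report is at least as good as any alternative, so it is a dominant strategy.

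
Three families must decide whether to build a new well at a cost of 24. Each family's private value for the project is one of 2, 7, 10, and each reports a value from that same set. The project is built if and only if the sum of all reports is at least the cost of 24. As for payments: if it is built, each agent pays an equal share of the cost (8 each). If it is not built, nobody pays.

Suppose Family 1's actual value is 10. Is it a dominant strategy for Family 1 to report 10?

Check each profile of the others' reports and compare truth against every alternative report.
Others report (7, 7): truth gives 2, best alternative gives 0.
Others report (7, 10): truth gives 2, best alternative gives 2.
Others report (10, 7): truth gives 2, best alternative gives 2.
Others report (10, 10): truth gives 2, best alternative gives 2.
Others report (2, 2): truth gives 0, best alternative gives 0.
Others report (2, 7): truth gives 0, best alternative gives 0.
(Remaining 3 profiles checked similarly; truth is weakly best in each.)
In every case the truthful report is at least as good as any alternative, so it is a dominant strategy.

Yes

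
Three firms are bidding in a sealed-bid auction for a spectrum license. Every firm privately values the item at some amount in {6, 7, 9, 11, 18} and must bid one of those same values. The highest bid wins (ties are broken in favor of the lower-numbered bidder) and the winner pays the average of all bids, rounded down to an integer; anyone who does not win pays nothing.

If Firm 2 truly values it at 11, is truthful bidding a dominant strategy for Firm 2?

No

Consider the case where Firm 1 bids 6 and Firm 3 bids 6.
Truthful bid 11: wins, pays 7, utility 11 - 7 = 4.
Bid 7 instead: wins, pays 6, utility 11 - 6 = 5.
Since 5 > 4, bidding 7 is strictly better here, so truthful bidding is not dominant.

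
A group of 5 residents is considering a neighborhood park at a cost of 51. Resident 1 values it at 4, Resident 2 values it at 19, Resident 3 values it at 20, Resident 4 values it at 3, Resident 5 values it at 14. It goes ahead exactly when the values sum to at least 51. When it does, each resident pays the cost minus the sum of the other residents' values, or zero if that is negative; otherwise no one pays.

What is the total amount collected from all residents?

26

Total value 60 ≥ cost 51, so it is built.
Resident 1: others sum to 56; max(0, 51 - 56) = 0.
Resident 2: others sum to 41; max(0, 51 - 41) = 10.
Resident 3: others sum to 40; max(0, 51 - 40) = 11.
Resident 4: others sum to 57; max(0, 51 - 57) = 0.
Resident 5: others sum to 46; max(0, 51 - 46) = 5.
Total collected = 0 + 10 + 11 + 0 + 5 = 26.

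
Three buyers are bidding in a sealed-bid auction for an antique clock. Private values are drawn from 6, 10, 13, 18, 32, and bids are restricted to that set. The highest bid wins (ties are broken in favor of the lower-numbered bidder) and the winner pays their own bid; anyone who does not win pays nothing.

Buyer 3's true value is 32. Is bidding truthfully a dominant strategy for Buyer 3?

Consider the case where Buyer 1 bids 6 and Buyer 2 bids 6.
Truthful bid 32: wins, pays 32, utility 32 - 32 = 0.
Bid 10 instead: wins, pays 10, utility 32 - 10 = 22.
Since 22 > 0, bidding 10 is strictly better here, so truthful bidding is not dominant.

No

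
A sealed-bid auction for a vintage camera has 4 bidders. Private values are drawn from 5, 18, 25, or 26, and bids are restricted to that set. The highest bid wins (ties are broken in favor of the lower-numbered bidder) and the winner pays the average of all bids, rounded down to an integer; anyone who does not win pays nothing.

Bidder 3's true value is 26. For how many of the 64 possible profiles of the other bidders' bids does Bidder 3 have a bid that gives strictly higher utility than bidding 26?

Others bid (5, 5, 5): truth gives 16; bid 18 gives 18 > 16. Violating.
Others bid (5, 5, 18): truth gives 13; bid 18 gives 15 > 13. Violating.
Others bid (18, 18, 18): truth gives 6; bid 25 gives 7 > 6. Violating.
Others bid (5, 5, 25): truth gives 11; no alternative beats it.
Others bid (5, 5, 26): truth gives 11; no alternative beats it.
(Checking all 64 profiles: 3 have a profitable deviation, 61 do not.)

3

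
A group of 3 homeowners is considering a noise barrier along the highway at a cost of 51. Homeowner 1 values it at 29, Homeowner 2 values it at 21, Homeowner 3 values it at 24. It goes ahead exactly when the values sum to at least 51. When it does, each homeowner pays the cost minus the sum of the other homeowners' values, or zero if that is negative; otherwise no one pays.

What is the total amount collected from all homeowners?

Total value 74 ≥ cost 51, so it is built.
Homeowner 1: others sum to 45; max(0, 51 - 45) = 6.
Homeowner 2: others sum to 53; max(0, 51 - 53) = 0.
Homeowner 3: others sum to 50; max(0, 51 - 50) = 1.
Total collected = 6 + 0 + 1 = 7.

7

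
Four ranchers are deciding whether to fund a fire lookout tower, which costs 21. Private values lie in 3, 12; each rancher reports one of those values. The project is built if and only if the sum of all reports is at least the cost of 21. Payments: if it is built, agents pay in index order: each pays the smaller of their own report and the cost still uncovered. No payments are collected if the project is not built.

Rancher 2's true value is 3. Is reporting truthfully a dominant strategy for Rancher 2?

Check each profile of the others' reports and compare truth against every alternative report.
Others report (3, 3, 3): truth gives 0, best alternative gives -9.
Others report (3, 3, 12): truth gives 0, best alternative gives -9.
Others report (3, 12, 3): truth gives 0, best alternative gives -9.
Others report (3, 12, 12): truth gives 0, best alternative gives -9.
Others report (12, 3, 3): truth gives 0, best alternative gives -6.
Others report (12, 3, 12): truth gives 0, best alternative gives -6.
(Remaining 2 profiles checked similarly; truth is weakly best in each.)
In every case the truthful report is at least as good as any alternative, so it is a dominant strategy.

Yes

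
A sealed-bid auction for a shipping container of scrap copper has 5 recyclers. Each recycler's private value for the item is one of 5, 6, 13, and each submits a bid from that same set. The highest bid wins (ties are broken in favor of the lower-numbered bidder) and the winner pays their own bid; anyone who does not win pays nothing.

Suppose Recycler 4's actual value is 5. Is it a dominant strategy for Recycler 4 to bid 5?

Check each profile of the others' bids and compare truth against every alternative bid.
Others bid (5, 5, 5, 5): truth gives 0, best alternative gives -1.
Others bid (5, 5, 5, 6): truth gives 0, best alternative gives -1.
Others bid (5, 5, 5, 13): truth gives 0, best alternative gives 0.
Others bid (5, 5, 6, 5): truth gives 0, best alternative gives 0.
Others bid (5, 5, 6, 6): truth gives 0, best alternative gives 0.
Others bid (5, 5, 6, 13): truth gives 0, best alternative gives 0.
(Remaining 75 profiles checked similarly; truth is weakly best in each.)
In every case the truthful bid is at least as good as any alternative, so it is a dominant strategy.

Yes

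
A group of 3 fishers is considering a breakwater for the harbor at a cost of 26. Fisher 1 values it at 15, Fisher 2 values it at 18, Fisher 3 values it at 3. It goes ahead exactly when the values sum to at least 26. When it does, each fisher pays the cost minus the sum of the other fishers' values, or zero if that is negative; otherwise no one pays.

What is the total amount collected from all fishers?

Total value 36 ≥ cost 26, so it is built.
Fisher 1: others sum to 21; max(0, 26 - 21) = 5.
Fisher 2: others sum to 18; max(0, 26 - 18) = 8.
Fisher 3: others sum to 33; max(0, 26 - 33) = 0.
Total collected = 5 + 8 + 0 = 13.

13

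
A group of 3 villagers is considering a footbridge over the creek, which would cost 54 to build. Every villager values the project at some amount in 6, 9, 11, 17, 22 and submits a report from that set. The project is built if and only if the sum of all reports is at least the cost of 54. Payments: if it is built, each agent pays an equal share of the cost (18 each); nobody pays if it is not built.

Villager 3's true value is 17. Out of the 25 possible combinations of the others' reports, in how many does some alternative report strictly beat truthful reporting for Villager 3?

Others report (17, 22): truth gives -1; report 6 gives 0 > -1. Violating.
Others report (22, 17): truth gives -1; report 6 gives 0 > -1. Violating.
Others report (22, 22): truth gives -1; report 6 gives 0 > -1. Violating.
Others report (6, 6): truth gives 0; no alternative beats it.
Others report (6, 9): truth gives 0; no alternative beats it.
(Checking all 25 profiles: 3 have a profitable deviation, 22 do not.)

3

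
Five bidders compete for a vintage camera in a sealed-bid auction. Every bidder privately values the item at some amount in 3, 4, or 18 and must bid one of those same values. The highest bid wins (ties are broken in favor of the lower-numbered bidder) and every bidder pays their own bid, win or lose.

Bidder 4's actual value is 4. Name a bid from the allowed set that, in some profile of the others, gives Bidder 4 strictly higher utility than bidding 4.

Suppose Bidder 1 bids 3, Bidder 2 bids 3, Bidder 3 bids 3 and Bidder 5 bids 18.
Bid 4: loses but pays 4, utility -4.
Bid 3: loses but pays 3, utility -3.
So bidding 3 beats truth here (-3 > -4).

3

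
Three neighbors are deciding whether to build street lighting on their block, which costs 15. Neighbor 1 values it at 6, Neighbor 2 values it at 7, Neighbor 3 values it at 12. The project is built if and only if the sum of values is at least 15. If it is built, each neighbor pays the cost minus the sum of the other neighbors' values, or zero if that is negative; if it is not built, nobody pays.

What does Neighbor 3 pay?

Total value 25 ≥ cost 15, so the project is built.
The other neighbors' values sum to 13.
Cost minus that sum is 15 - 13 = 2.

2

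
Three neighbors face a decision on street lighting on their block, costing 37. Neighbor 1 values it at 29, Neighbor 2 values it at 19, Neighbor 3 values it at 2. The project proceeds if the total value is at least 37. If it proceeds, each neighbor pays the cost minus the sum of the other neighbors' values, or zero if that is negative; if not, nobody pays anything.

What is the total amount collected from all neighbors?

22

Total value 50 ≥ cost 37, so it is built.
Neighbor 1: others sum to 21; max(0, 37 - 21) = 16.
Neighbor 2: others sum to 31; max(0, 37 - 31) = 6.
Neighbor 3: others sum to 48; max(0, 37 - 48) = 0.
Total collected = 16 + 6 + 0 = 22.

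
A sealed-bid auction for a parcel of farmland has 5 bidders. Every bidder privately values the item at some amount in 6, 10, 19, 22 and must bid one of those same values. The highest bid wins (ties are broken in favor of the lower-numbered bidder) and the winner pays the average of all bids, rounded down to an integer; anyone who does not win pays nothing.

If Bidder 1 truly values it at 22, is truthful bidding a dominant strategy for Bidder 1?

Consider the case where Bidder 2 bids 6, Bidder 3 bids 6, Bidder 4 bids 6 and Bidder 5 bids 6.
Truthful bid 22: wins, pays 9, utility 22 - 9 = 13.
Bid 6 instead: wins, pays 6, utility 22 - 6 = 16.
Since 16 > 13, bidding 6 is strictly better here, so truthful bidding is not dominant.

No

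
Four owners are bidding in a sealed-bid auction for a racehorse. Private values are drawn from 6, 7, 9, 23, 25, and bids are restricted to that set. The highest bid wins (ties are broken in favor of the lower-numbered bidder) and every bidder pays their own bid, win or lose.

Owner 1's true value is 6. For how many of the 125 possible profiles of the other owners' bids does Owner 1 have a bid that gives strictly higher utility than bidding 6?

26

Others bid (6, 6, 7): truth gives -6; bid 7 gives -1 > -6. Violating.
Others bid (6, 6, 9): truth gives -6; bid 9 gives -3 > -6. Violating.
Others bid (6, 7, 6): truth gives -6; bid 7 gives -1 > -6. Violating.
Others bid (6, 7, 7): truth gives -6; bid 7 gives -1 > -6. Violating.
Others bid (6, 6, 6): truth gives 0; no alternative beats it.
Others bid (6, 6, 23): truth gives -6; no alternative beats it.
(Checking all 125 profiles: 26 have a profitable deviation, 99 do not.)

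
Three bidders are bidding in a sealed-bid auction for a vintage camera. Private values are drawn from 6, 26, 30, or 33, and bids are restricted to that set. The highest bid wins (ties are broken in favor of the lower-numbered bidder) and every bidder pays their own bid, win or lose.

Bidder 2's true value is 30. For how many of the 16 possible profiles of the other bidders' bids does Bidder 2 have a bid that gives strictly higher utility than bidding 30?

12

Others bid (6, 6): truth gives 0; bid 26 gives 4 > 0. Violating.
Others bid (6, 26): truth gives 0; bid 26 gives 4 > 0. Violating.
Others bid (6, 33): truth gives -30; bid 33 gives -3 > -30. Violating.
Others bid (26, 33): truth gives -30; bid 33 gives -3 > -30. Violating.
Others bid (6, 30): truth gives 0; no alternative beats it.
Others bid (26, 6): truth gives 0; no alternative beats it.
(Checking all 16 profiles: 12 have a profitable deviation, 4 do not.)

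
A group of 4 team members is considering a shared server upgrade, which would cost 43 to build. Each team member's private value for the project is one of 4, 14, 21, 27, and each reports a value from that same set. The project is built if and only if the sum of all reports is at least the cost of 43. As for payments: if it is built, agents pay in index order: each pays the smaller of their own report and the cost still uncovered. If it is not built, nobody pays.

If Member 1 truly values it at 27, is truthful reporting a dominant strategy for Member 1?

Consider the case where Member 2 reports 4, Member 3 reports 4 and Member 4 reports 14.
Truthful report 27: project built, pays 27, utility 27 - 27 = 0.
Report 21 instead: project built, pays 21, utility 27 - 21 = 6.
Since 6 > 0, reporting 21 is strictly better here, so truthful reporting is not dominant.

No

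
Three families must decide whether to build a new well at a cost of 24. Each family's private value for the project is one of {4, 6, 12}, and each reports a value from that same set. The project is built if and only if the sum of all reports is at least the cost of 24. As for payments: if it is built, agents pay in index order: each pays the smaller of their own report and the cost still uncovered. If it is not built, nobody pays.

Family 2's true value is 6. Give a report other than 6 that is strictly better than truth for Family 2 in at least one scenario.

4

Suppose Family 1 reports 12 and Family 3 reports 12.
Report 6: project built, pays 6, utility 6 - 6 = 0.
Report 4: project built, pays 4, utility 6 - 4 = 2.
So reporting 4 beats truth here (2 > 0).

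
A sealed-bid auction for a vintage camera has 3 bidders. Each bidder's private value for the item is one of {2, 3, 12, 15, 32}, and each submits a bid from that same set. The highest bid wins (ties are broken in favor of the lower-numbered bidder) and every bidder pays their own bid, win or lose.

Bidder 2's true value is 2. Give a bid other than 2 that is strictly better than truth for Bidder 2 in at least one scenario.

3

Suppose Bidder 1 bids 2 and Bidder 3 bids 2.
Bid 2: loses but pays 2, utility -2.
Bid 3: wins, pays 3, utility 2 - 3 = -1.
So bidding 3 beats truth here (-1 > -2).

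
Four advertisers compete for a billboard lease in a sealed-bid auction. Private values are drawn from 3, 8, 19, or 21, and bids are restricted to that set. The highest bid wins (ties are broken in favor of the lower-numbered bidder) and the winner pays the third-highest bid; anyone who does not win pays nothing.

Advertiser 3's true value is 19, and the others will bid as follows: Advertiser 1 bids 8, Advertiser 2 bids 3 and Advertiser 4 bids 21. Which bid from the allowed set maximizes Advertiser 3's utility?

Bid 3: loses, pays 0, utility 0.
Bid 8: loses, pays 0, utility 0.
Bid 19: loses, pays 0, utility 0.
Bid 21: wins, pays 8, utility 19 - 8 = 11.
The best choice is 21 with utility 11.

21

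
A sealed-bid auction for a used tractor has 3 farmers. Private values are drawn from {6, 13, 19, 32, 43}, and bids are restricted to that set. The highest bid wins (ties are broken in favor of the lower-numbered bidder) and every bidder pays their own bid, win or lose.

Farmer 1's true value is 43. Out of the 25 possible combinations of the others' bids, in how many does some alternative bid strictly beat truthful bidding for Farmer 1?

Others bid (6, 6): truth gives 0; bid 6 gives 37 > 0. Violating.
Others bid (6, 13): truth gives 0; bid 13 gives 30 > 0. Violating.
Others bid (6, 19): truth gives 0; bid 19 gives 24 > 0. Violating.
Others bid (6, 32): truth gives 0; bid 32 gives 11 > 0. Violating.
Others bid (6, 43): truth gives 0; no alternative beats it.
Others bid (13, 43): truth gives 0; no alternative beats it.
(Checking all 25 profiles: 16 have a profitable deviation, 9 do not.)

16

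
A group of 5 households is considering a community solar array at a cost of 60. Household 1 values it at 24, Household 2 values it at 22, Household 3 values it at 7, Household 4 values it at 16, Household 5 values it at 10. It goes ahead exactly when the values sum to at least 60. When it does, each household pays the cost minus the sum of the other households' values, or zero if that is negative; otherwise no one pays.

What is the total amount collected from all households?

Total value 79 ≥ cost 60, so it is built.
Household 1: others sum to 55; max(0, 60 - 55) = 5.
Household 2: others sum to 57; max(0, 60 - 57) = 3.
Household 3: others sum to 72; max(0, 60 - 72) = 0.
Household 4: others sum to 63; max(0, 60 - 63) = 0.
Household 5: others sum to 69; max(0, 60 - 69) = 0.
Total collected = 5 + 3 + 0 + 0 + 0 = 8.

8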